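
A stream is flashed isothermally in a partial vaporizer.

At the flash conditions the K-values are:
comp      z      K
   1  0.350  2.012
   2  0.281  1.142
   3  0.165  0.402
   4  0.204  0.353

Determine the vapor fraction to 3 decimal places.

ψ = 0.359

Rachford–Rice: g(ψ) = Σ zᵢ(Kᵢ−1)/(1+ψ(Kᵢ−1)) = 0.
g(0) = ΣzᵢKᵢ − 1 = 0.163 and g(1) = 1 − Σzᵢ/Kᵢ = -0.408, so a root lies in (0, 1).
Iterate (Newton) starting at ψ = 0.67:
  ψ = 0.670: g = -0.1501, g' = -0.562 → ψ = 0.403
  ψ = 0.403: g = -0.0192, g' = -0.445 → ψ = 0.360
  ψ = 0.360: g = -0.0001, g' = -0.439 → ψ = 0.359
Converged at ψ = 0.359.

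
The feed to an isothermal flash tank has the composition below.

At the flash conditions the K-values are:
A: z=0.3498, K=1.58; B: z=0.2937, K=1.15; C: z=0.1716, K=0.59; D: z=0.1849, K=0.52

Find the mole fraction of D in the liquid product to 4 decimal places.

Rachford–Rice: g(ψ) = Σ zᵢ(Kᵢ−1)/(1+ψ(Kᵢ−1)) = 0.
Feasibility: ΣzᵢKᵢ = 1.0878, Σzᵢ/Kᵢ = 1.1232 — both > 1, two phases present.
Newton iteration, ψ⁰ = 0.58:
  ψ = 0.5800: g = -0.02296, g' = -0.2029 → ψ = 0.4669
  ψ = 0.4669: g = -0.00057, g' = -0.1935 → ψ = 0.4639
Converged at ψ = 0.4639.
Compositions from xᵢ = zᵢ/(1+ψ(Kᵢ−1)), yᵢ = Kᵢxᵢ:
  A: x = 0.2756, y = 0.4355
  B: x = 0.2746, y = 0.3158
  C: x = 0.2119, y = 0.1250
  D: x = 0.2379, y = 0.1237

x_D = 0.2379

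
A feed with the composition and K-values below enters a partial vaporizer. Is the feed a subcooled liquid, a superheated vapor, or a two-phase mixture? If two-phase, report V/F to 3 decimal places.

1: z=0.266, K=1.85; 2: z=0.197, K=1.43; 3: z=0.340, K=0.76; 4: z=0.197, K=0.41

two-phase, V/F = 0.395

ΣzᵢKᵢ = 1.113; Σzᵢ/Kᵢ = 1.209.
Both exceed 1, so a two-phase solution exists.
Rachford–Rice: g(ψ) = Σ zᵢ(Kᵢ−1)/(1+ψ(Kᵢ−1)) = 0.
Newton–Raphson from ψ = 0.5:
  ψ = 0.500: g = -0.0292, g' = -0.283 → ψ = 0.397
  ψ = 0.397: g = -0.0005, g' = -0.275 → ψ = 0.395
Converged at ψ = 0.395.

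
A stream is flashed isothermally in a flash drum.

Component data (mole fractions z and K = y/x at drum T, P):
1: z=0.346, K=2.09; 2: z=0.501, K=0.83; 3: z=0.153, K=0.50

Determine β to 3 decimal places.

β = 0.698

Let β = V/F and solve Σ zᵢ(Kᵢ−1)/(1+β(Kᵢ−1)) = 0.
Feasibility: ΣzᵢKᵢ = 1.215, Σzᵢ/Kᵢ = 1.075 — both > 1, two phases present.
Newton–Raphson from β = 0.5:
  β = 0.500: g = 0.0490, g' = -0.258 → β = 0.690
  β = 0.690: g = 0.0019, g' = -0.242 → β = 0.698
Converged at β = 0.698.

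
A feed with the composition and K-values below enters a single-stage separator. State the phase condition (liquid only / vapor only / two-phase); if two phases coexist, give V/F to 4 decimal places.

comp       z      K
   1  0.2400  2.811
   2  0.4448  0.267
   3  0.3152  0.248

liquid only

ΣzᵢKᵢ = 0.8716; Σzᵢ/Kᵢ = 3.0223.
Since ΣzᵢKᵢ < 1 the mixture is below its bubble point — single liquid phase.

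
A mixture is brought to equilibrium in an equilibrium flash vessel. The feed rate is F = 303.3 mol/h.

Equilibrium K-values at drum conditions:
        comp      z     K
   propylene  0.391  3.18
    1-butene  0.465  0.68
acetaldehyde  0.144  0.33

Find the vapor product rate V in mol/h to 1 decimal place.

Rachford–Rice: g(V/F) = Σ zᵢ(Kᵢ−1)/(1+V/F(Kᵢ−1)) = 0.
Check two-phase: ΣzᵢKᵢ = 1.607 > 1 and Σzᵢ/Kᵢ = 1.243 > 1, so g(0) = 0.607 > 0 and g(1) = -0.243 < 0.
Iterate (Newton) starting at V/F = 0.5:
  V/F = 0.500: g = 0.0856, g' = -0.639 → V/F = 0.634
  V/F = 0.634: g = 0.0034, g' = -0.598 → V/F = 0.640
Converged at V/F = 0.640.
Then V = V/F·F = 0.6397·303.3 = 194.0 mol/h and L = F − V = 109.3 mol/h.

V = 194.0 mol/h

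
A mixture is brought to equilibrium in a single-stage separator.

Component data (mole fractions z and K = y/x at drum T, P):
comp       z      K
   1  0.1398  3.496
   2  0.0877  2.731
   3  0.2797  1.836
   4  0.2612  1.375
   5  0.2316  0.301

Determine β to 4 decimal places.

Material balance + equilibrium reduce to Σ zᵢ(Kᵢ−1)/(1+β(Kᵢ−1)) = 0.
Feasibility: ΣzᵢKᵢ = 1.6706, Σzᵢ/Kᵢ = 1.1838 — both > 1, two phases present.
Newton–Raphson from β = 0.5:
  β = 0.5000: g = 0.23512, g' = -0.6385 → β = 0.8682
  β = 0.8682: g = -0.03159, g' = -0.9475 → β = 0.8349
  β = 0.8349: g = -0.00121, g' = -0.8772 → β = 0.8335
Converged at β = 0.8335.

β = 0.8335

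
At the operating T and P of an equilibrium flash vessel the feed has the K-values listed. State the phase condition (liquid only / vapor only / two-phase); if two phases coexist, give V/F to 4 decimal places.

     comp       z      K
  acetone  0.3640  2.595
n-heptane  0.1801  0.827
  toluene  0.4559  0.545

two-phase, V/F = 0.5458

ΣzᵢKᵢ = 1.3420; Σzᵢ/Kᵢ = 1.1946.
Both exceed 1, so a two-phase solution exists.
Rachford–Rice: g(ψ) = Σ zᵢ(Kᵢ−1)/(1+ψ(Kᵢ−1)) = 0.
Iterate (Newton) starting at ψ = 0.58:
  ψ = 0.5800: g = -0.01485, g' = -0.4307 → ψ = 0.5455
  ψ = 0.5455: g = 0.00013, g' = -0.4383 → ψ = 0.5458
Converged at ψ = 0.5458.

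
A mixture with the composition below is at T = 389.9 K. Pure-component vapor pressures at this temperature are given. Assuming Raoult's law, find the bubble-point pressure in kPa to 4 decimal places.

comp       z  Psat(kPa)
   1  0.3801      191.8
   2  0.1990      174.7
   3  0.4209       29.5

Pbub = 120.0850 kPa

At the bubble point ψ → 0, so ΣzᵢKᵢ = 1 with Kᵢ = Pᵢˢᵃᵗ/P ⇒ P = ΣzᵢPᵢˢᵃᵗ.
P = 0.3801·191.8 + 0.1990·174.7 + 0.4209·29.5 = 120.0850 kPa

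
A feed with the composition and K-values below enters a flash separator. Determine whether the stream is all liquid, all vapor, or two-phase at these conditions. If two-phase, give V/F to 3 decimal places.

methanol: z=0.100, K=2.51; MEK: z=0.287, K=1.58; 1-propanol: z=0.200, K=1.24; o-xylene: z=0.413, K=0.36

two-phase, V/F = 0.218

ΣzᵢKᵢ = 1.101; Σzᵢ/Kᵢ = 1.530.
Both exceed 1, so a two-phase solution exists.
Material balance + equilibrium reduce to Σ zᵢ(Kᵢ−1)/(1+ψ(Kᵢ−1)) = 0.
Iterate (Newton) starting at ψ = 0.5:
  ψ = 0.500: g = -0.1308, g' = -0.507 → ψ = 0.242
  ψ = 0.242: g = -0.0109, g' = -0.444 → ψ = 0.218
Converged at ψ = 0.218.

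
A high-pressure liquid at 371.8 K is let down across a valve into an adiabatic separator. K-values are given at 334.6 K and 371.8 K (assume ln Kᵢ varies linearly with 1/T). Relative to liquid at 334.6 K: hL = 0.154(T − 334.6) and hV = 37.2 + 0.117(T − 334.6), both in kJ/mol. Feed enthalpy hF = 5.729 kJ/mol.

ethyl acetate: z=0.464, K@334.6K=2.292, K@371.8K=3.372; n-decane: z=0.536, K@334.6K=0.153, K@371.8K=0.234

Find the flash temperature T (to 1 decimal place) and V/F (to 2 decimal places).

T = 336.2 K, V/F = 0.15

Adiabatic flash: solve Rachford–Rice at each trial T, then check hF = ψ·hV(T) + (1−ψ)·hL(T).
  T = 334.6 K: K = (2.292, 0.153), RR gives ψ = 0.133, H_out = 4.946 kJ/mol
  T = 371.8 K: K = (3.372, 0.234), RR gives ψ = 0.380, H_out = 19.334 kJ/mol
  T = 353.2 K: K = (2.808, 0.191), RR gives ψ = 0.277, H_out = 12.993 kJ/mol
  T = 343.9 K: K = (2.544, 0.172), RR gives ψ = 0.213, H_out = 9.283 kJ/mol
  T = 339.2 K: K = (2.415, 0.162), RR gives ψ = 0.175, H_out = 7.188 kJ/mol
  T = 336.9 K: K = (2.353, 0.158), RR gives ψ = 0.155, H_out = 6.094 kJ/mol
Linear interpolation between T = 334.6 (H_out = 4.946) and T = 336.9 (H_out = 6.094) on hF = 5.729 gives T ≈ 336.2 K, at which ψ = 0.15.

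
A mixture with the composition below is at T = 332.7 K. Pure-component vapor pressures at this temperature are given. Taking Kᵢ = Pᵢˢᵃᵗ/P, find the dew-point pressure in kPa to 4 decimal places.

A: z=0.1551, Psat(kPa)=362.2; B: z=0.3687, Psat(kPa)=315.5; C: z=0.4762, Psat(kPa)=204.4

At the dew point ψ → 1, so Σzᵢ/Kᵢ = 1 with Kᵢ = Pᵢˢᵃᵗ/P ⇒ 1/P = Σzᵢ/Pᵢˢᵃᵗ.
1/P = 0.1551/362.2 + 0.3687/315.5 + 0.4762/204.4 = 0.0039266 ⇒ P = 254.6743 kPa

Pdew = 254.6743 kPa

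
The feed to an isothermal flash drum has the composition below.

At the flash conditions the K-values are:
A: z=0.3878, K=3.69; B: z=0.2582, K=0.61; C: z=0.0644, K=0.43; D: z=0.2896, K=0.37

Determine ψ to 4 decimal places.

Newton–Raphson from ψ = 0.5:
  ψ = 0.5000: g = 0.00208, g' = -0.8568 → ψ = 0.5024
Converged at ψ = 0.5024.

ψ = 0.5024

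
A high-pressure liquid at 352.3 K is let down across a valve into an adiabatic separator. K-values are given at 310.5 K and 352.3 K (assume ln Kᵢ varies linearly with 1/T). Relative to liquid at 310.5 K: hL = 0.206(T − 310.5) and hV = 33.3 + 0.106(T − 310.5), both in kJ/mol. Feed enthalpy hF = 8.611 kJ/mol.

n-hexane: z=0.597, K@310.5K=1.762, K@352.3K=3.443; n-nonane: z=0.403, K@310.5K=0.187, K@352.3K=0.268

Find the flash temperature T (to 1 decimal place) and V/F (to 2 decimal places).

Adiabatic flash: solve Rachford–Rice at each trial T, then check hF = ψ·hV(T) + (1−ψ)·hL(T).
  T = 310.5 K: K = (1.762, 0.187), RR gives ψ = 0.205, H_out = 6.841 kJ/mol
  T = 352.3 K: K = (3.443, 0.268), RR gives ψ = 0.651, H_out = 27.557 kJ/mol
  T = 331.4 K: K = (2.516, 0.226), RR gives ψ = 0.506, H_out = 20.093 kJ/mol
  T = 320.9 K: K = (2.116, 0.206), RR gives ψ = 0.391, H_out = 14.756 kJ/mol
  T = 315.7 K: K = (1.934, 0.197), RR gives ψ = 0.311, H_out = 11.281 kJ/mol
  T = 313.1 K: K = (1.847, 0.192), RR gives ψ = 0.263, H_out = 9.212 kJ/mol
  T = 311.8 K: K = (1.804, 0.189), RR gives ψ = 0.235, H_out = 8.070 kJ/mol
Linear interpolation between T = 311.8 (H_out = 8.070) and T = 313.1 (H_out = 9.212) on hF = 8.611 gives T ≈ 312.4 K, at which ψ = 0.25.

T = 312.4 K, V/F = 0.25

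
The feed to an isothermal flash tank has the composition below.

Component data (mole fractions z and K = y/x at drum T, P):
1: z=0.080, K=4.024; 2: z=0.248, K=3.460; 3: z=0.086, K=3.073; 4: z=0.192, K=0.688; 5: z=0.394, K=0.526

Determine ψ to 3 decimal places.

Let ψ = V/F and solve Σ zᵢ(Kᵢ−1)/(1+ψ(Kᵢ−1)) = 0.
Check two-phase: ΣzᵢKᵢ = 1.784 > 1 and Σzᵢ/Kᵢ = 1.148 > 1, so g(0) = 0.784 > 0 and g(1) = -0.148 < 0.
Iterate (Newton) starting at ψ = 0.54:
  ψ = 0.540: g = 0.1150, g' = -0.652 → ψ = 0.716
  ψ = 0.716: g = 0.0090, g' = -0.563 → ψ = 0.732
  ψ = 0.732: g = 0.0000, g' = -0.559 → ψ = 0.733
Converged at ψ = 0.733.

ψ = 0.733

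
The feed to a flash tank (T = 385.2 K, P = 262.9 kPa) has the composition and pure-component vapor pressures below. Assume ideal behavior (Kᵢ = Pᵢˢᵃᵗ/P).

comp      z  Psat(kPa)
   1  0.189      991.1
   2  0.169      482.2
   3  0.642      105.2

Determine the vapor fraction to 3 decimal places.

Raoult's law: Kᵢ = Pᵢˢᵃᵗ/P = Pᵢˢᵃᵗ/262.9.
  K_1 = 991.1/262.9 = 3.76987, K_2 = 482.2/262.9 = 1.83416, K_3 = 105.2/262.9 = 0.40015
Let ψ = V/F and solve Σ zᵢ(Kᵢ−1)/(1+ψ(Kᵢ−1)) = 0.
Check two-phase: ΣzᵢKᵢ = 1.279 > 1 and Σzᵢ/Kᵢ = 1.747 > 1, so g(0) = 0.279 > 0 and g(1) = -0.747 < 0.
Newton iteration, ψ⁰ = 0.54:
  ψ = 0.540: g = -0.2627, g' = -0.794 → ψ = 0.209
  ψ = 0.209: g = 0.0111, g' = -0.968 → ψ = 0.221
Converged at ψ = 0.221.

ψ = 0.221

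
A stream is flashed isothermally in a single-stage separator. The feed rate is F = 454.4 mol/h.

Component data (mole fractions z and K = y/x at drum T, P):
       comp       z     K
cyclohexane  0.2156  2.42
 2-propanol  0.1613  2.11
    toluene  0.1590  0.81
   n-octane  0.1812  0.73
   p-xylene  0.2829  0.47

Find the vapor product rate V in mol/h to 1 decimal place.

Newton–Raphson from ψ = 0.33:
  ψ = 0.3300: g = 0.07185, g' = -0.4472 → ψ = 0.4907
  ψ = 0.4907: g = 0.00401, g' = -0.4040 → ψ = 0.5006
Converged at ψ = 0.5006.
Then V = ψ·F = 0.5006·454.4 = 227.5 mol/h and L = F − V = 226.9 mol/h.

V = 227.5 mol/h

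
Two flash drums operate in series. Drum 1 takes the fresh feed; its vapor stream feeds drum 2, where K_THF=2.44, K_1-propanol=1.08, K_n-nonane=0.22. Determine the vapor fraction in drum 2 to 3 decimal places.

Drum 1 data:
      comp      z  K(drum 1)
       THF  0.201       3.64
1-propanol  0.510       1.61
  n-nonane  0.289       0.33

Drum 1:
Let ψ₁ = V/F and solve Σ zᵢ(Kᵢ−1)/(1+ψ₁(Kᵢ−1)) = 0.
Feasibility: ΣzᵢKᵢ = 1.648, Σzᵢ/Kᵢ = 1.248 — both > 1, two phases present.
Newton–Raphson from ψ₁ = 0.5:
  ψ₁ = 0.500: g = 0.1759, g' = -0.665 → ψ₁ = 0.765
  ψ₁ = 0.765: g = -0.0090, g' = -0.787 → ψ₁ = 0.753
Converged at ψ₁ = 0.753.
Drum-1 compositions:
  THF: x = 0.067, y = 0.245
  1-propanol: x = 0.349, y = 0.563
  n-nonane: x = 0.583, y = 0.192
Drum-2 feed = drum-1 vapor: z₂ = (0.2449, 0.5627, 0.1925).
Drum 2:
Newton–Raphson from ψ₂ = 0.5:
  ψ₂ = 0.500: g = 0.0022, g' = -0.490 → ψ₂ = 0.504
Converged at ψ₂ = 0.504.
  THF: x = 0.142, y = 0.346
  1-propanol: x = 0.541, y = 0.584
  n-nonane: x = 0.317, y = 0.070

V/F (drum 2) = 0.504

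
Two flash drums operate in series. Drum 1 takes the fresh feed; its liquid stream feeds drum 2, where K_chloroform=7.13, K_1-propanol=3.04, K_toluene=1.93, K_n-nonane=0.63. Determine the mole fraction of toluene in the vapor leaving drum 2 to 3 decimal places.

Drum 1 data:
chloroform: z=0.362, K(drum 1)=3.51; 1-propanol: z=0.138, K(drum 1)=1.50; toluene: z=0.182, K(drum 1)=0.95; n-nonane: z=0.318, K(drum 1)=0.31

y_toluene (drum 2) = 0.201

Drum 1:
Material balance + equilibrium reduce to Σ zᵢ(Kᵢ−1)/(1+ψ₁(Kᵢ−1)) = 0.
g(0) = ΣzᵢKᵢ − 1 = 0.749 and g(1) = 1 − Σzᵢ/Kᵢ = -0.413, so a root lies in (0, 1).
Iterate (Newton) starting at ψ₁ = 0.46:
  ψ₁ = 0.460: g = 0.1470, g' = -0.839 → ψ₁ = 0.635
  ψ₁ = 0.635: g = 0.0026, g' = -0.839 → ψ₁ = 0.638
Converged at ψ₁ = 0.638.
Drum-1 compositions:
  chloroform: x = 0.139, y = 0.488
  1-propanol: x = 0.105, y = 0.157
  toluene: x = 0.188, y = 0.179
  n-nonane: x = 0.568, y = 0.176
Drum-2 feed = drum-1 liquid: z₂ = (0.1391, 0.1046, 0.1880, 0.5683).
Drum 2:
Newton–Raphson from ψ₂ = 0.53:
  ψ₂ = 0.530: g = 0.1588, g' = -0.583 → ψ₂ = 0.802
  ψ₂ = 0.802: g = 0.0262, g' = -0.423 → ψ₂ = 0.864
  ψ₂ = 0.864: g = 0.0005, g' = -0.407 → ψ₂ = 0.865
Converged at ψ₂ = 0.865.
  chloroform: x = 0.022, y = 0.157
  1-propanol: x = 0.038, y = 0.115
  toluene: x = 0.104, y = 0.201
  n-nonane: x = 0.836, y = 0.527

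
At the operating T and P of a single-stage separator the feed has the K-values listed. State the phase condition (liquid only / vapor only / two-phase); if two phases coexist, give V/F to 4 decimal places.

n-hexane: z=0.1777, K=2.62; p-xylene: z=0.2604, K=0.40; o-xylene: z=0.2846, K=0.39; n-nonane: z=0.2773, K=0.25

liquid only

ΣzᵢKᵢ = 0.7501; Σzᵢ/Kᵢ = 2.5578.
Since ΣzᵢKᵢ < 1 the mixture is below its bubble point — single liquid phase.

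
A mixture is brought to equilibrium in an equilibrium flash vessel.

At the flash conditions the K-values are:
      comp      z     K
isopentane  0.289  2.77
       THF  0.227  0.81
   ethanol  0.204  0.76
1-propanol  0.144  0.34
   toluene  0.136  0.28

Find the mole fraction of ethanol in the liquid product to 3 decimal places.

x_ethanol = 0.219

Newton iteration, β⁰ = 0.51:
  β = 0.510: g = -0.1327, g' = -0.594 → β = 0.287
  β = 0.287: g = 0.0006, g' = -0.629 → β = 0.288
Converged at β = 0.288.
Compositions from xᵢ = zᵢ/(1+β(Kᵢ−1)), yᵢ = Kᵢxᵢ:
  isopentane: x = 0.192, y = 0.531
  THF: x = 0.240, y = 0.194
  ethanol: x = 0.219, y = 0.167
  1-propanol: x = 0.178, y = 0.060
  toluene: x = 0.172, y = 0.048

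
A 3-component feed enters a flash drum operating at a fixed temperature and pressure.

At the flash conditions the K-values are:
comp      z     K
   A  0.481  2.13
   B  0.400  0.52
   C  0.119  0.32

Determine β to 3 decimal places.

Let β = V/F and solve Σ zᵢ(Kᵢ−1)/(1+β(Kᵢ−1)) = 0.
g(0) = ΣzᵢKᵢ − 1 = 0.271 and g(1) = 1 − Σzᵢ/Kᵢ = -0.367, so a root lies in (0, 1).
Newton iteration, β⁰ = 0.33:
  β = 0.330: g = 0.0634, g' = -0.547 → β = 0.446
  β = 0.446: g = 0.0010, g' = -0.534 → β = 0.448
Converged at β = 0.448.

β = 0.448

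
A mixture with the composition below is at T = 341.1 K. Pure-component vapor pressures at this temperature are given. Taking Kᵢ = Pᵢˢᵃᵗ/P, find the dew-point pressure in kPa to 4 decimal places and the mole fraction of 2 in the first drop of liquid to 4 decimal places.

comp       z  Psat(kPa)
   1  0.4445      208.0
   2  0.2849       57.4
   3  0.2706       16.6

Pdew = 42.7321 kPa, x_2 = 0.2121

At the dew point ψ → 1, so Σzᵢ/Kᵢ = 1 with Kᵢ = Pᵢˢᵃᵗ/P ⇒ 1/P = Σzᵢ/Pᵢˢᵃᵗ.
1/P = 0.4445/208.0 + 0.2849/57.4 + 0.2706/16.6 = 0.0234016 ⇒ P = 42.7321 kPa
xᵢ = zᵢP/Pᵢˢᵃᵗ ⇒ x_2 = 0.2849·42.7321/57.4 = 0.2121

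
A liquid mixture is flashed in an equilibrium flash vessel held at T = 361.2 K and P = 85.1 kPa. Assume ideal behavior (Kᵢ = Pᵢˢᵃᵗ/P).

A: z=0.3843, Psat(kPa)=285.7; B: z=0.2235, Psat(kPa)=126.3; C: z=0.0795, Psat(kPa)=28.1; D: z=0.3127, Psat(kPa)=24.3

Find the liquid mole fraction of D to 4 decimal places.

x_D = 0.5330

Raoult's law: Kᵢ = Pᵢˢᵃᵗ/P = Pᵢˢᵃᵗ/85.1.
  K_A = 285.7/85.1 = 3.357227, K_B = 126.3/85.1 = 1.484136, K_C = 28.1/85.1 = 0.330200, K_D = 24.3/85.1 = 0.285546
Rachford–Rice: g(V/F) = Σ zᵢ(Kᵢ−1)/(1+V/F(Kᵢ−1)) = 0.
Check two-phase: ΣzᵢKᵢ = 1.7374 > 1 and Σzᵢ/Kᵢ = 1.6009 > 1, so g(0) = 0.7374 > 0 and g(1) = -0.6009 < 0.
Newton iteration, V/F⁰ = 0.5:
  V/F = 0.5000: g = 0.07529, g' = -0.9508 → V/F = 0.5792
  V/F = 0.5792: g = -0.00061, g' = -0.9734 → V/F = 0.5786
Converged at V/F = 0.5786.
Compositions from xᵢ = zᵢ/(1+V/F(Kᵢ−1)), yᵢ = Kᵢxᵢ:
  A: x = 0.1626, y = 0.5458
  B: x = 0.1746, y = 0.2591
  C: x = 0.1298, y = 0.0429
  D: x = 0.5330, y = 0.1522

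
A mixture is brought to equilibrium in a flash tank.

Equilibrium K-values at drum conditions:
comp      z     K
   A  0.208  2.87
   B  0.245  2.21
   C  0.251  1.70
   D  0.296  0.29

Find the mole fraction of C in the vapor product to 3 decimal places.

Iterate (Newton) starting at β = 0.65:
  β = 0.650: g = 0.0720, g' = -0.833 → β = 0.736
  β = 0.736: g = -0.0041, g' = -0.938 → β = 0.732
Converged at β = 0.732.
Compositions from xᵢ = zᵢ/(1+β(Kᵢ−1)), yᵢ = Kᵢxᵢ:
  A: x = 0.088, y = 0.252
  B: x = 0.130, y = 0.287
  C: x = 0.166, y = 0.282
  D: x = 0.616, y = 0.179

y_C = 0.282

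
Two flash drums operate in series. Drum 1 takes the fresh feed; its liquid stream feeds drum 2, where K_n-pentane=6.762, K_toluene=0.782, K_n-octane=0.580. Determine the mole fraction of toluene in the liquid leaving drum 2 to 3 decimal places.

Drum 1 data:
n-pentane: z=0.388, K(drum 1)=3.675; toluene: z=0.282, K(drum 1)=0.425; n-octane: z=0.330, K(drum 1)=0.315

Drum 1:
Iterate (Newton) starting at ψ₁ = 0.5:
  ψ₁ = 0.500: g = -0.1274, g' = -1.050 → ψ₁ = 0.379
  ψ₁ = 0.379: g = 0.0031, g' = -1.120 → ψ₁ = 0.381
Converged at ψ₁ = 0.381.
Drum-1 compositions:
  n-pentane: x = 0.192, y = 0.706
  toluene: x = 0.361, y = 0.154
  n-octane: x = 0.447, y = 0.141
Drum-2 feed = drum-1 liquid: z₂ = (0.1920, 0.3612, 0.4467).
Drum 2:
Material balance + equilibrium reduce to Σ zᵢ(Kᵢ−1)/(1+ψ₂(Kᵢ−1)) = 0.
Check two-phase: ΣzᵢKᵢ = 1.840 > 1 and Σzᵢ/Kᵢ = 1.261 > 1, so g(0) = 0.840 > 0 and g(1) = -0.261 < 0.
Iterate (Newton) starting at ψ₂ = 0.5:
  ψ₂ = 0.500: g = -0.0408, g' = -0.571 → ψ₂ = 0.429
  ψ₂ = 0.429: g = 0.0032, g' = -0.668 → ψ₂ = 0.433
Converged at ψ₂ = 0.433.
  n-pentane: x = 0.055, y = 0.371
  toluene: x = 0.399, y = 0.312
  n-octane: x = 0.546, y = 0.317

x_toluene (drum 2) = 0.399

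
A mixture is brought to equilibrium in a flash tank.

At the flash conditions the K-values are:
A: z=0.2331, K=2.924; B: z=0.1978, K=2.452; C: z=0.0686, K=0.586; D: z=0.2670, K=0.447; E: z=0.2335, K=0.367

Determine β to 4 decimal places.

Let β = V/F and solve Σ zᵢ(Kᵢ−1)/(1+β(Kᵢ−1)) = 0.
Check two-phase: ΣzᵢKᵢ = 1.4118 > 1 and Σzᵢ/Kᵢ = 1.5110 > 1, so g(0) = 0.4118 > 0 and g(1) = -0.5110 < 0.
Newton iteration, β⁰ = 0.5:
  β = 0.5000: g = -0.06116, g' = -0.7391 → β = 0.4173
  β = 0.4173: g = 0.00049, g' = -0.7551 → β = 0.4179
Converged at β = 0.4179.

β = 0.4179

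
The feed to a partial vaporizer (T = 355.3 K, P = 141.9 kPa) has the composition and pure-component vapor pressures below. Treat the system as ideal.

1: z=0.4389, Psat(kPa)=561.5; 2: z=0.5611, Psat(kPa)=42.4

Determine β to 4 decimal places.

Raoult's law: Kᵢ = Pᵢˢᵃᵗ/P = Pᵢˢᵃᵗ/141.9.
  K_1 = 561.5/141.9 = 3.957012, K_2 = 42.4/141.9 = 0.298802
Rachford–Rice: g(β) = Σ zᵢ(Kᵢ−1)/(1+β(Kᵢ−1)) = 0.
g(0) = ΣzᵢKᵢ − 1 = 0.9044 and g(1) = 1 − Σzᵢ/Kᵢ = -0.9887, so a root lies in (0, 1).
Iterate (Newton) starting at β = 0.5:
  β = 0.5000: g = -0.08222, g' = -1.2789 → β = 0.4357
  β = 0.4357: g = 0.00061, g' = -1.3048 → β = 0.4362
Converged at β = 0.4362.

β = 0.4362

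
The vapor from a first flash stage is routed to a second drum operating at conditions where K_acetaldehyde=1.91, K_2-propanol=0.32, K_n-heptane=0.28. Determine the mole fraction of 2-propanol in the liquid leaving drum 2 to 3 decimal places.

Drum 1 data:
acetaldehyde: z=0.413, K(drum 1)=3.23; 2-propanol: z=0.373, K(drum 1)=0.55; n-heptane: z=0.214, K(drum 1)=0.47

Drum 1:
Newton iteration, ψ₁⁰ = 0.44:
  ψ₁ = 0.440: g = 0.1077, g' = -0.743 → ψ₁ = 0.585
  ψ₁ = 0.585: g = 0.0075, g' = -0.652 → ψ₁ = 0.596
Converged at ψ₁ = 0.596.
Drum-1 compositions:
  acetaldehyde: x = 0.177, y = 0.573
  2-propanol: x = 0.510, y = 0.280
  n-heptane: x = 0.313, y = 0.147
Drum-2 feed = drum-1 vapor: z₂ = (0.5725, 0.2804, 0.1471).
Drum 2:
Rachford–Rice: g(ψ₂) = Σ zᵢ(Kᵢ−1)/(1+ψ₂(Kᵢ−1)) = 0.
Feasibility: ΣzᵢKᵢ = 1.224, Σzᵢ/Kᵢ = 1.701 — both > 1, two phases present.
Iterate (Newton) starting at ψ₂ = 0.5:
  ψ₂ = 0.500: g = -0.0963, g' = -0.708 → ψ₂ = 0.364
  ψ₂ = 0.364: g = -0.0055, g' = -0.637 → ψ₂ = 0.355
Converged at ψ₂ = 0.355.
  acetaldehyde: x = 0.433, y = 0.826
  2-propanol: x = 0.370, y = 0.118
  n-heptane: x = 0.198, y = 0.055

x_2-propanol (drum 2) = 0.370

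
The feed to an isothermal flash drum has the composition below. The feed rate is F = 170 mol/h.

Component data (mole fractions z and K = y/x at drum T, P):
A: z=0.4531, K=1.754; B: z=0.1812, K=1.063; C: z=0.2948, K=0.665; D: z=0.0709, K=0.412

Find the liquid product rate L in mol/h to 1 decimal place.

L = 27.1 mol/h

Material balance + equilibrium reduce to Σ zᵢ(Kᵢ−1)/(1+β(Kᵢ−1)) = 0.
Check two-phase: ΣzᵢKᵢ = 1.2126 > 1 and Σzᵢ/Kᵢ = 1.0442 > 1, so g(0) = 0.2126 > 0 and g(1) = -0.0442 < 0.
Newton–Raphson from β = 0.32:
  β = 0.3200: g = 0.12445, g' = -0.2466 → β = 0.8247
  β = 0.8247: g = 0.00410, g' = -0.2541 → β = 0.8409
  β = 0.8409: g = -0.00002, g' = -0.2571 → β = 0.8408
Converged at β = 0.8408.
Then V = β·F = 0.8408·170 = 142.9 mol/h and L = F − V = 27.1 mol/h.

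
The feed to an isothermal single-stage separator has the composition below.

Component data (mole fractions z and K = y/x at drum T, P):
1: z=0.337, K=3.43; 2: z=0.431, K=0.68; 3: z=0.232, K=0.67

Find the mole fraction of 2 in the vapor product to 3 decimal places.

Newton iteration, ψ⁰ = 0.42:
  ψ = 0.420: g = 0.1571, g' = -0.580 → ψ = 0.691
  ψ = 0.691: g = 0.0296, g' = -0.393 → ψ = 0.766
  ψ = 0.766: g = 0.0011, g' = -0.366 → ψ = 0.769
Converged at ψ = 0.769.
Compositions from xᵢ = zᵢ/(1+ψ(Kᵢ−1)), yᵢ = Kᵢxᵢ:
  1: x = 0.117, y = 0.403
  2: x = 0.572, y = 0.389
  3: x = 0.311, y = 0.208

y_2 = 0.389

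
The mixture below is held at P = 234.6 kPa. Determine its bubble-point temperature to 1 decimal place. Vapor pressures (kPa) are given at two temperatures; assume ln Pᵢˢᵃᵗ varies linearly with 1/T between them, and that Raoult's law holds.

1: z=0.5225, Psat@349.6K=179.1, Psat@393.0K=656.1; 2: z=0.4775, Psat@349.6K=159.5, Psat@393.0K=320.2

T = 362.0 K

Bubble-point temperature: ΣzᵢPᵢˢᵃᵗ(T) = P. Interpolate ln Pᵢˢᵃᵗ = aᵢ + bᵢ/T.
  T = 349.6 K: ΣzᵢPᵢˢᵃᵗ = 169.74 kPa
  T = 393.0 K: ΣzᵢPᵢˢᵃᵗ = 495.71 kPa
  T = 371.3 K: ΣzᵢPᵢˢᵃᵗ = 296.17 kPa
  T = 360.5 K: ΣzᵢPᵢˢᵃᵗ = 225.70 kPa
  T = 365.9 K: ΣzᵢPᵢˢᵃᵗ = 258.88 kPa
  T = 363.2 K: ΣzᵢPᵢˢᵃᵗ = 241.80 kPa
Interpolating between 360.5 K and 363.2 K gives T ≈ 362.0 K.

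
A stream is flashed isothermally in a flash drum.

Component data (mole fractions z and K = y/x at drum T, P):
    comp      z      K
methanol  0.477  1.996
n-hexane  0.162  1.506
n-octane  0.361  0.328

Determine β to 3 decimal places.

Newton iteration, β⁰ = 0.64:
  β = 0.640: g = -0.0736, g' = -0.702 → β = 0.535
  β = 0.535: g = -0.0044, g' = -0.625 → β = 0.528
Converged at β = 0.528.

β = 0.528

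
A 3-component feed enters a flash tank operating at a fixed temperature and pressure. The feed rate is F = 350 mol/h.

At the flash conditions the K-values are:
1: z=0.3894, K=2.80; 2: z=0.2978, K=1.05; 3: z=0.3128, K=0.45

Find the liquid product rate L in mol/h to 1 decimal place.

L = 73.8 mol/h

Rachford–Rice: g(V/F) = Σ zᵢ(Kᵢ−1)/(1+V/F(Kᵢ−1)) = 0.
g(0) = ΣzᵢKᵢ − 1 = 0.5438 and g(1) = 1 − Σzᵢ/Kᵢ = -0.1178, so a root lies in (0, 1).
Newton iteration, V/F⁰ = 0.5:
  V/F = 0.5000: g = 0.14614, g' = -0.5302 → V/F = 0.7756
  V/F = 0.7756: g = 0.00683, g' = -0.5082 → V/F = 0.7891
  V/F = 0.7891: g = -0.00002, g' = -0.5114 → V/F = 0.7890
Converged at V/F = 0.7890.
Then V = V/F·F = 0.7890·350 = 276.2 mol/h and L = F − V = 73.8 mol/h.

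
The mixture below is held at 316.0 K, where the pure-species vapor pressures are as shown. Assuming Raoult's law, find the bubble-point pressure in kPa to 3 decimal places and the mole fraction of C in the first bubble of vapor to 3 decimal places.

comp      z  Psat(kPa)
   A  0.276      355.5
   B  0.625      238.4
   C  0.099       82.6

At the bubble point ψ → 0, so ΣzᵢKᵢ = 1 with Kᵢ = Pᵢˢᵃᵗ/P ⇒ P = ΣzᵢPᵢˢᵃᵗ.
P = 0.276·355.5 + 0.625·238.4 + 0.099·82.6 = 255.295 kPa
yᵢ = zᵢPᵢˢᵃᵗ/P ⇒ y_C = 0.099·82.6/255.295 = 0.032

Pbub = 255.295 kPa, y_C = 0.032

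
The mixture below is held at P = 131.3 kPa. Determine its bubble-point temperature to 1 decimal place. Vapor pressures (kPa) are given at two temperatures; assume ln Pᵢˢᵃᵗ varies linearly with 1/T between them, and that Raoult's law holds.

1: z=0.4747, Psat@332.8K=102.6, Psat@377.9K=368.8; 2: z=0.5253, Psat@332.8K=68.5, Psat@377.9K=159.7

T = 349.4 K

Bubble-point temperature: ΣzᵢPᵢˢᵃᵗ(T) = P. Interpolate ln Pᵢˢᵃᵗ = aᵢ + bᵢ/T.
  T = 332.8 K: ΣzᵢPᵢˢᵃᵗ = 84.69 kPa
  T = 377.9 K: ΣzᵢPᵢˢᵃᵗ = 258.96 kPa
  T = 355.4 K: ΣzᵢPᵢˢᵃᵗ = 152.79 kPa
  T = 344.1 K: ΣzᵢPᵢˢᵃᵗ = 114.68 kPa
  T = 349.8 K: ΣzᵢPᵢˢᵃᵗ = 132.80 kPa
  T = 347.0 K: ΣzᵢPᵢˢᵃᵗ = 123.63 kPa
  T = 348.4 K: ΣzᵢPᵢˢᵃᵗ = 128.14 kPa
  T = 349.1 K: ΣzᵢPᵢˢᵃᵗ = 130.45 kPa
Interpolating between 349.1 K and 349.8 K gives T ≈ 349.4 K.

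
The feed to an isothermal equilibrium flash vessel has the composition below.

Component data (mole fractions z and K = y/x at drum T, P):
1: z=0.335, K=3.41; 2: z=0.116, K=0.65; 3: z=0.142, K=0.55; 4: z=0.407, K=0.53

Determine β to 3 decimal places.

Rachford–Rice: g(β) = Σ zᵢ(Kᵢ−1)/(1+β(Kᵢ−1)) = 0.
Feasibility: ΣzᵢKᵢ = 1.512, Σzᵢ/Kᵢ = 1.303 — both > 1, two phases present.
Iterate (Newton) starting at β = 0.5:
  β = 0.500: g = -0.0156, g' = -0.623 → β = 0.475
Converged at β = 0.475.

β = 0.475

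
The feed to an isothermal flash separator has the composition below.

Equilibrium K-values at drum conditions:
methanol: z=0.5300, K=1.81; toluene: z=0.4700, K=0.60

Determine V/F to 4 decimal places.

V/F = 0.7448

Material balance + equilibrium reduce to Σ zᵢ(Kᵢ−1)/(1+V/F(Kᵢ−1)) = 0.
Feasibility: ΣzᵢKᵢ = 1.2413, Σzᵢ/Kᵢ = 1.0762 — both > 1, two phases present.
Binary case is linear: z₁(K₁−1)(1+V/F(K₂−1)) + z₂(K₂−1)(1+V/F(K₁−1)) = 0
⇒ V/F = [z₁(K₁−1)+z₂(K₂−1)] / [−(K₁−1)(K₂−1)] = 0.24130/0.32400 = 0.7448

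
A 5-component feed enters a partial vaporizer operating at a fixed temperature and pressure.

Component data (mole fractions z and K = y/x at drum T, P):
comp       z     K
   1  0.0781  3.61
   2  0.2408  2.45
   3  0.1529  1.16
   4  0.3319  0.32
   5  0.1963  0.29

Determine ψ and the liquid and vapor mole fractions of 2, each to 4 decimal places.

Newton iteration, ψ⁰ = 0.46:
  ψ = 0.4600: g = -0.21052, g' = -0.8386 → ψ = 0.2090
  ψ = 0.2090: g = -0.00320, g' = -0.8696 → ψ = 0.2053
Converged at ψ = 0.2053.
Compositions from xᵢ = zᵢ/(1+ψ(Kᵢ−1)), yᵢ = Kᵢxᵢ:
  1: x = 0.0509, y = 0.1836
  2: x = 0.1856, y = 0.4546
  3: x = 0.1480, y = 0.1717
  4: x = 0.3858, y = 0.1234
  5: x = 0.2298, y = 0.0666

ψ = 0.2053, x_2 = 0.1856, y_2 = 0.4546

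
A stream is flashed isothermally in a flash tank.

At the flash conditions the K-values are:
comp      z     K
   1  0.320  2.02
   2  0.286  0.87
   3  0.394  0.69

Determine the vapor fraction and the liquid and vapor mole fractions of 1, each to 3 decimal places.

ψ = 0.665, x_1 = 0.191, y_1 = 0.385

Let ψ = V/F and solve Σ zᵢ(Kᵢ−1)/(1+ψ(Kᵢ−1)) = 0.
Feasibility: ΣzᵢKᵢ = 1.167, Σzᵢ/Kᵢ = 1.058 — both > 1, two phases present.
Iterate (Newton) starting at ψ = 0.47:
  ψ = 0.470: g = 0.0381, g' = -0.209 → ψ = 0.652
  ψ = 0.652: g = 0.0024, g' = -0.185 → ψ = 0.665
Converged at ψ = 0.665.
Compositions from xᵢ = zᵢ/(1+ψ(Kᵢ−1)), yᵢ = Kᵢxᵢ:
  1: x = 0.191, y = 0.385
  2: x = 0.313, y = 0.272
  3: x = 0.496, y = 0.342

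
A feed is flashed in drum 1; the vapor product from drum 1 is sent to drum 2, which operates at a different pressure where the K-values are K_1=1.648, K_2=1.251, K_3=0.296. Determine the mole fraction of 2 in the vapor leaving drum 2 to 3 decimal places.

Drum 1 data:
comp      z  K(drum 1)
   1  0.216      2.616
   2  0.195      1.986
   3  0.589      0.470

Drum 1:
Let ψ₁ = V/F and solve Σ zᵢ(Kᵢ−1)/(1+ψ₁(Kᵢ−1)) = 0.
Check two-phase: ΣzᵢKᵢ = 1.229 > 1 and Σzᵢ/Kᵢ = 1.434 > 1, so g(0) = 0.229 > 0 and g(1) = -0.434 < 0.
Iterate (Newton) starting at ψ₁ = 0.54:
  ψ₁ = 0.540: g = -0.1255, g' = -0.566 → ψ₁ = 0.318
  ψ₁ = 0.318: g = 0.0012, g' = -0.595 → ψ₁ = 0.321
Converged at ψ₁ = 0.321.
Drum-1 compositions:
  1: x = 0.142, y = 0.372
  2: x = 0.148, y = 0.294
  3: x = 0.710, y = 0.333
Drum-2 feed = drum-1 vapor: z₂ = (0.3722, 0.2943, 0.3335).
Drum 2:
Let ψ₂ = V/F and solve Σ zᵢ(Kᵢ−1)/(1+ψ₂(Kᵢ−1)) = 0.
g(0) = ΣzᵢKᵢ − 1 = 0.080 and g(1) = 1 − Σzᵢ/Kᵢ = -0.588, so a root lies in (0, 1).
Newton iteration, ψ₂⁰ = 0.68:
  ψ₂ = 0.680: g = -0.2198, g' = -0.697 → ψ₂ = 0.365
  ψ₂ = 0.365: g = -0.0531, g' = -0.417 → ψ₂ = 0.237
  ψ₂ = 0.237: g = -0.0031, g' = -0.372 → ψ₂ = 0.229
Converged at ψ₂ = 0.229.
  1: x = 0.324, y = 0.534
  2: x = 0.278, y = 0.348
  3: x = 0.398, y = 0.118

y_2 (drum 2) = 0.348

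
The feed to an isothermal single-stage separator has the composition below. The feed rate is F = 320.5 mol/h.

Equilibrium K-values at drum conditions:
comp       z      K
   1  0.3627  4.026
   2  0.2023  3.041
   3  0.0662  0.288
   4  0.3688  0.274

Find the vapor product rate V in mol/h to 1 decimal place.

Rachford–Rice: g(ψ) = Σ zᵢ(Kᵢ−1)/(1+ψ(Kᵢ−1)) = 0.
Feasibility: ΣzᵢKᵢ = 2.1955, Σzᵢ/Kᵢ = 1.7325 — both > 1, two phases present.
Newton–Raphson from ψ = 0.5:
  ψ = 0.5000: g = 0.14758, g' = -1.2923 → ψ = 0.6142
  ψ = 0.6142: g = 0.00018, g' = -1.3115 → ψ = 0.6143
Converged at ψ = 0.6143.
Then V = ψ·F = 0.6143·320.5 = 196.9 mol/h and L = F − V = 123.6 mol/h.

V = 196.9 mol/h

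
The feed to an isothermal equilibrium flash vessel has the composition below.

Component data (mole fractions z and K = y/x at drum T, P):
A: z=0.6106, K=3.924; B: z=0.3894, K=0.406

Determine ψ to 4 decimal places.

ψ = 0.8948

Let ψ = V/F and solve Σ zᵢ(Kᵢ−1)/(1+ψ(Kᵢ−1)) = 0.
Check two-phase: ΣzᵢKᵢ = 2.5541 > 1 and Σzᵢ/Kᵢ = 1.1147 > 1, so g(0) = 1.5541 > 0 and g(1) = -0.1147 < 0.
Iterate (Newton) starting at ψ = 0.5:
  ψ = 0.5000: g = 0.39616, g' = -1.1393 → ψ = 0.8477
  ψ = 0.8477: g = 0.04731, g' = -0.9888 → ψ = 0.8956
  ψ = 0.8956: g = -0.00082, g' = -1.0259 → ψ = 0.8948
Converged at ψ = 0.8948.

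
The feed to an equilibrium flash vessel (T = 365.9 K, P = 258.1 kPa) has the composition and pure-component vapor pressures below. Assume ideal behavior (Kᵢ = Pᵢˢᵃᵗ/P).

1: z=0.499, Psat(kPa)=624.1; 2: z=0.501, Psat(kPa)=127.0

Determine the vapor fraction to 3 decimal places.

ψ = 0.629

Raoult's law: Kᵢ = Pᵢˢᵃᵗ/P = Pᵢˢᵃᵗ/258.1.
  K_1 = 624.1/258.1 = 2.41806, K_2 = 127.0/258.1 = 0.49206
Material balance + equilibrium reduce to Σ zᵢ(Kᵢ−1)/(1+ψ(Kᵢ−1)) = 0.
g(0) = ΣzᵢKᵢ − 1 = 0.453 and g(1) = 1 − Σzᵢ/Kᵢ = -0.225, so a root lies in (0, 1).
Binary case is linear: z₁(K₁−1)(1+ψ(K₂−1)) + z₂(K₂−1)(1+ψ(K₁−1)) = 0
⇒ ψ = [z₁(K₁−1)+z₂(K₂−1)] / [−(K₁−1)(K₂−1)] = 0.4531/0.7203 = 0.629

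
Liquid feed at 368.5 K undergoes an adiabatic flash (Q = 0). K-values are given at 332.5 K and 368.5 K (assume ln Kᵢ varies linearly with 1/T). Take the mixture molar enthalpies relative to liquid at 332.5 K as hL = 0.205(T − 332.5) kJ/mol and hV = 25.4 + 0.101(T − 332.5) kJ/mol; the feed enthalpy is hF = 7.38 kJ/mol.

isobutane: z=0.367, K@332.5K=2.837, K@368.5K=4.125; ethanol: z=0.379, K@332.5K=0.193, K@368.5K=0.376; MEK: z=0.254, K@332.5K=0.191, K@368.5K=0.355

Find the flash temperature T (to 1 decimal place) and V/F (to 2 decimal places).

Adiabatic flash: solve Rachford–Rice at each trial T, then check hF = ψ·hV(T) + (1−ψ)·hL(T).
  T = 332.5 K: K = (2.837, 0.193, 0.191), RR gives ψ = 0.110, H_out = 2.787 kJ/mol
  T = 368.5 K: K = (4.125, 0.376, 0.355), RR gives ψ = 0.378, H_out = 15.559 kJ/mol
  T = 350.5 K: K = (3.454, 0.274, 0.265), RR gives ψ = 0.245, H_out = 9.453 kJ/mol
  T = 341.5 K: K = (3.138, 0.231, 0.226), RR gives ψ = 0.180, H_out = 6.247 kJ/mol
  T = 346.0 K: K = (3.294, 0.252, 0.245), RR gives ψ = 0.213, H_out = 7.874 kJ/mol
  T = 343.8 K: K = (3.218, 0.242, 0.235), RR gives ψ = 0.197, H_out = 7.085 kJ/mol
Linear interpolation between T = 343.8 (H_out = 7.085) and T = 346.0 (H_out = 7.874) on hF = 7.38 gives T ≈ 344.6 K, at which ψ = 0.20.

T = 344.6 K, V/F = 0.20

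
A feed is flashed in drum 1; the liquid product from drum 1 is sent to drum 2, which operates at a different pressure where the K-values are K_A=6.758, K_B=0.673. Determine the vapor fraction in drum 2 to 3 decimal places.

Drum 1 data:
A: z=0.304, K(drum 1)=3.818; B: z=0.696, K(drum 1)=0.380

Drum 1:
Material balance + equilibrium reduce to Σ zᵢ(Kᵢ−1)/(1+ψ₁(Kᵢ−1)) = 0.
Check two-phase: ΣzᵢKᵢ = 1.425 > 1 and Σzᵢ/Kᵢ = 1.911 > 1, so g(0) = 0.425 > 0 and g(1) = -0.911 < 0.
Binary case is linear: z₁(K₁−1)(1+ψ₁(K₂−1)) + z₂(K₂−1)(1+ψ₁(K₁−1)) = 0
⇒ ψ₁ = [z₁(K₁−1)+z₂(K₂−1)] / [−(K₁−1)(K₂−1)] = 0.4252/1.7472 = 0.243
Drum-1 compositions:
  A: x = 0.180, y = 0.689
  B: x = 0.820, y = 0.311
Drum-2 feed = drum-1 liquid: z₂ = (0.1803, 0.8197).
Drum 2:
Let ψ₂ = V/F and solve Σ zᵢ(Kᵢ−1)/(1+ψ₂(Kᵢ−1)) = 0.
g(0) = ΣzᵢKᵢ − 1 = 0.770 and g(1) = 1 − Σzᵢ/Kᵢ = -0.245, so a root lies in (0, 1).
Binary case is linear: z₁(K₁−1)(1+ψ₂(K₂−1)) + z₂(K₂−1)(1+ψ₂(K₁−1)) = 0
⇒ ψ₂ = [z₁(K₁−1)+z₂(K₂−1)] / [−(K₁−1)(K₂−1)] = 0.7704/1.8829 = 0.409
  A: x = 0.054, y = 0.363
  B: x = 0.946, y = 0.637

V/F (drum 2) = 0.409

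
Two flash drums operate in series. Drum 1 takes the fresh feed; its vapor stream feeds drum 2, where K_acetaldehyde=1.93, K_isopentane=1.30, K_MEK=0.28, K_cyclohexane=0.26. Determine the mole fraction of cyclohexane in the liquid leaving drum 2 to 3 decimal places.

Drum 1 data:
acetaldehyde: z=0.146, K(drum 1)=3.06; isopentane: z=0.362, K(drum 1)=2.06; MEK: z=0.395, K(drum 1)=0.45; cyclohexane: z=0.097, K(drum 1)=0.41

Drum 1:
Newton iteration, ψ₁⁰ = 0.5:
  ψ₁ = 0.500: g = 0.0181, g' = -0.619 → ψ₁ = 0.529
Converged at ψ₁ = 0.529.
Drum-1 compositions:
  acetaldehyde: x = 0.070, y = 0.214
  isopentane: x = 0.232, y = 0.478
  MEK: x = 0.557, y = 0.251
  cyclohexane: x = 0.141, y = 0.058
Drum-2 feed = drum-1 vapor: z₂ = (0.2137, 0.4777, 0.2507, 0.0578).
Drum 2:
Rachford–Rice: g(ψ₂) = Σ zᵢ(Kᵢ−1)/(1+ψ₂(Kᵢ−1)) = 0.
Feasibility: ΣzᵢKᵢ = 1.119, Σzᵢ/Kᵢ = 1.596 — both > 1, two phases present.
Newton–Raphson from ψ₂ = 0.69:
  ψ₂ = 0.690: g = -0.2064, g' = -0.744 → ψ₂ = 0.412
  ψ₂ = 0.412: g = -0.0472, g' = -0.459 → ψ₂ = 0.310
  ψ₂ = 0.310: g = -0.0024, g' = -0.416 → ψ₂ = 0.304
Converged at ψ₂ = 0.304.
  acetaldehyde: x = 0.167, y = 0.322
  isopentane: x = 0.438, y = 0.569
  MEK: x = 0.321, y = 0.090
  cyclohexane: x = 0.075, y = 0.019

x_cyclohexane (drum 2) = 0.075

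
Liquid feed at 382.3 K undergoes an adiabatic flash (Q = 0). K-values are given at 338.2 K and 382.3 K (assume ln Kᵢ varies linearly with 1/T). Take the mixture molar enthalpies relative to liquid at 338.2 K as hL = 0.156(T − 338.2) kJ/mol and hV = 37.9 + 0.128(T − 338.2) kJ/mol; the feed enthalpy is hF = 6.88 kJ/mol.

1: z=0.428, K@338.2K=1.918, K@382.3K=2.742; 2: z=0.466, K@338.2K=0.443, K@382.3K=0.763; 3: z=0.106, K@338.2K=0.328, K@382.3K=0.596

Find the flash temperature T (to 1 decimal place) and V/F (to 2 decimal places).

T = 341.0 K, V/F = 0.17

Adiabatic flash: solve Rachford–Rice at each trial T, then check hF = ψ·hV(T) + (1−ψ)·hL(T).
  T = 338.2 K: K = (1.918, 0.443, 0.328), RR gives ψ = 0.117, H_out = 4.422 kJ/mol
  T = 382.3 K: K = (2.742, 0.763, 0.596), RR gives ψ = 1.000, H_out = 43.545 kJ/mol
  T = 360.2 K: K = (2.318, 0.591, 0.450), RR gives ψ = 0.544, H_out = 23.713 kJ/mol
  T = 349.2 K: K = (2.115, 0.514, 0.386), RR gives ψ = 0.325, H_out = 13.925 kJ/mol
  T = 343.7 K: K = (2.015, 0.478, 0.356), RR gives ψ = 0.222, H_out = 9.220 kJ/mol
  T = 340.9 K: K = (1.966, 0.460, 0.342), RR gives ψ = 0.169, H_out = 6.799 kJ/mol
  T = 342.3 K: K = (1.991, 0.469, 0.349), RR gives ψ = 0.195, H_out = 8.014 kJ/mol
Linear interpolation between T = 340.9 (H_out = 6.799) and T = 342.3 (H_out = 8.014) on hF = 6.88 gives T ≈ 341.0 K, at which ψ = 0.17.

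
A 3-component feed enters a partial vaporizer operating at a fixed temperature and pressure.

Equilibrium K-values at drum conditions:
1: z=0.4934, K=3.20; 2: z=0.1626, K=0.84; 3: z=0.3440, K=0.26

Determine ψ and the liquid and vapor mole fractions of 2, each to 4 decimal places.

ψ = 0.5822, x_2 = 0.1793, y_2 = 0.1506

Newton iteration, ψ⁰ = 0.54:
  ψ = 0.5400: g = 0.04365, g' = -1.0264 → ψ = 0.5825
  ψ = 0.5825: g = -0.00036, g' = -1.0458 → ψ = 0.5822
Converged at ψ = 0.5822.
Compositions from xᵢ = zᵢ/(1+ψ(Kᵢ−1)), yᵢ = Kᵢxᵢ:
  1: x = 0.2163, y = 0.6923
  2: x = 0.1793, y = 0.1506
  3: x = 0.6044, y = 0.1571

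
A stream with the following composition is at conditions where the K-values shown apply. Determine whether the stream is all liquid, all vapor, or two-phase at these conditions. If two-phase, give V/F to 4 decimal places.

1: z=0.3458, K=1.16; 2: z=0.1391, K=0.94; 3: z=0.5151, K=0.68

all liquid

ΣzᵢKᵢ = 0.8821; Σzᵢ/Kᵢ = 1.2036.
Since ΣzᵢKᵢ < 1 the mixture is below its bubble point — single liquid phase.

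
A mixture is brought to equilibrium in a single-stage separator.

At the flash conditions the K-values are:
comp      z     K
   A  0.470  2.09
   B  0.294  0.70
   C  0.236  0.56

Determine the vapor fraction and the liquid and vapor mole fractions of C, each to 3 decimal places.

ψ = 0.792, x_C = 0.362, y_C = 0.203

Material balance + equilibrium reduce to Σ zᵢ(Kᵢ−1)/(1+ψ(Kᵢ−1)) = 0.
Feasibility: ΣzᵢKᵢ = 1.320, Σzᵢ/Kᵢ = 1.066 — both > 1, two phases present.
Newton iteration, ψ⁰ = 0.5:
  ψ = 0.500: g = 0.0947, g' = -0.346 → ψ = 0.774
  ψ = 0.774: g = 0.0055, g' = -0.314 → ψ = 0.792
Converged at ψ = 0.792.
Compositions from xᵢ = zᵢ/(1+ψ(Kᵢ−1)), yᵢ = Kᵢxᵢ:
  A: x = 0.252, y = 0.527
  B: x = 0.386, y = 0.270
  C: x = 0.362, y = 0.203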